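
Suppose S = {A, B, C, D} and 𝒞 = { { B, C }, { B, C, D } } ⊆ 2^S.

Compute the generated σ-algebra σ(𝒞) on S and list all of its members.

σ(𝒞) = { ∅, { A }, { D }, { A, D }, { B, C }, { A, B, C }, { B, C, D }, S }

Trace:
Start: 𝒞 ∪ {∅, S} = { ∅, { B, C }, { B, C, D }, S }.
Round 1. New:
  { A }  = ᶜ of { B, C, D }
  { A, D }  = ᶜ of { B, C }
  [6 total]
Round 2 (1 new):
  { A, B, C }  = { B, C } ∪ { A }
  [7 total]
Round 3: 1 new —
  { D }  = ᶜ of { A, B, C }
  [8 total]
After Round 4 the family is unchanged; done.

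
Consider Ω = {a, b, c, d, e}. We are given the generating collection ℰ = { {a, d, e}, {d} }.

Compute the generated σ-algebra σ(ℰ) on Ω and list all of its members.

σ(ℰ) (8 sets): { {}, {d}, {a, e}, {b, c}, {a, d, e}, {b, c, d}, {a, b, c, e}, Ω }

Working:
Seed the family with ℰ together with ∅ and Ω: { {}, {d}, {a, d, e}, Ω }.
Iteration 1: +2 →
  {b, c}  = complement {a, d, e}
  {a, b, c, e}  = complement {d}
Iteration 2 adds 1:
  {b, c, d}  = {b, c} ∪ {d}
Iteration 3 (1 new):
  {a, e}  = complement {b, c, d}
After Iteration 4 the family is unchanged; done.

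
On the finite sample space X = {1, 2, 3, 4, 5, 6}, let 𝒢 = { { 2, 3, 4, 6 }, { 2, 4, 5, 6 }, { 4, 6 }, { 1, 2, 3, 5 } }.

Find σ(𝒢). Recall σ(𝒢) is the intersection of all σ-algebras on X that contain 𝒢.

σ(𝒢) = { {  }, { 1 }, { 2 }, { 3 }, { 5 }, { 1, 2 }, { 1, 3 }, { 1, 5 }, { 2, 3 }, { 2, 5 }, { 3, 5 }, { 4, 6 }, { 1, 2, 3 }, { 1, 2, 5 }, { 1, 3, 5 }, { 1, 4, 6 }, { 2, 3, 5 }, { 2, 4, 6 }, { 3, 4, 6 }, { 4, 5, 6 }, { 1, 2, 3, 5 }, { 1, 2, 4, 6 }, { 1, 3, 4, 6 }, { 1, 4, 5, 6 }, { 2, 3, 4, 6 }, { 2, 4, 5, 6 }, { 3, 4, 5, 6 }, { 1, 2, 3, 4, 6 }, { 1, 2, 4, 5, 6 }, { 1, 3, 4, 5, 6 }, { 2, 3, 4, 5, 6 }, X }

Working:
Seed the family with 𝒢 together with ∅ and X: { {  }, { 4, 6 }, { 1, 2, 3, 5 }, { 2, 3, 4, 6 }, { 2, 4, 5, 6 }, X }.
Pass 1: +3 →
  { 1, 3 }  = X∖{ 2, 4, 5, 6 }
  { 1, 5 }  = X∖{ 2, 3, 4, 6 }
  { 2, 3, 4, 5, 6 }  = { 2, 4, 5, 6 } ∪ { 2, 3, 4, 6 }
  [9 total]
Pass 2: +6 →
  { 1 }  = X∖{ 2, 3, 4, 5, 6 }
  { 1, 3, 5 }  = { 1, 3 } ∪ { 1, 5 }
  { 1, 3, 4, 6 }  = { 1, 3 } ∪ { 4, 6 }
  { 1, 4, 5, 6 }  = { 1, 5 } ∪ { 4, 6 }
  { 1, 2, 3, 4, 6 }  = { 2, 3, 4, 6 } ∪ { 1, 3 }
  { 1, 2, 4, 5, 6 }  = { 2, 4, 5, 6 } ∪ { 1, 5 }
  [15 total]
Pass 3 adds 7:
  { 3 }  = X∖{ 1, 2, 4, 5, 6 }
  { 5 }  = X∖{ 1, 2, 3, 4, 6 }
  { 2, 3 }  = X∖{ 1, 4, 5, 6 }
  { 2, 5 }  = X∖{ 1, 3, 4, 6 }
  { 1, 4, 6 }  = { 4, 6 } ∪ { 1 }
  { 2, 4, 6 }  = X∖{ 1, 3, 5 }
  { 1, 3, 4, 5, 6 }  = { 1, 3 } ∪ { 1, 4, 5, 6 }
  [22 total]
Pass 4: 8 new —
  { 2 }  = X∖{ 1, 3, 4, 5, 6 }
  { 3, 5 }  = { 5 } ∪ { 3 }
  { 1, 2, 3 }  = { 1, 3 } ∪ { 2, 3 }
  { 1, 2, 5 }  = { 2, 5 } ∪ { 1, 5 }
  { 2, 3, 5 }  = X∖{ 1, 4, 6 }
  { 3, 4, 6 }  = { 4, 6 } ∪ { 3 }
  { 4, 5, 6 }  = { 4, 6 } ∪ { 5 }
  { 1, 2, 4, 6 }  = { 2, 4, 6 } ∪ { 1, 4, 6 }
  [30 total]
Pass 5 adds 2:
  { 1, 2 }  = { 2 } ∪ { 1 }
  { 3, 4, 5, 6 }  = { 5 } ∪ { 3, 4, 6 }
  [32 total]
After Pass 6 the family is unchanged; done.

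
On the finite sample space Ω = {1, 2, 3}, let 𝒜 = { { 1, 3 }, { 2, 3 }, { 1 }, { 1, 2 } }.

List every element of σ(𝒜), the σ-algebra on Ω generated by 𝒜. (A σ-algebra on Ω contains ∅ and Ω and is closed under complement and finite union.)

Answer: σ(𝒜) = { {  }, { 1 }, { 2 }, { 3 }, { 1, 2 }, { 1, 3 }, { 2, 3 }, Ω }

Working:
Start: 𝒜 ∪ {∅, Ω} = { {  }, { 1 }, { 1, 2 }, { 1, 3 }, { 2, 3 }, Ω }.
Iteration 1: 2 new —
  { 2 }  = { 1, 3 }ᶜ
  { 3 }  = { 1, 2 }ᶜ
  |family| = 8
Iteration 2: already closed under ᶜ and ∪.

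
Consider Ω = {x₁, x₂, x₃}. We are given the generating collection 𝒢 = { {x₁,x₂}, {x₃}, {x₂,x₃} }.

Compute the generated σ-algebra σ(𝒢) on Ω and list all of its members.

σ(𝒢) (8 sets): { {}, {x₁}, {x₂}, {x₃}, {x₁,x₂}, {x₁,x₃}, {x₂,x₃}, Ω }

Check:
Start: 𝒢 ∪ {∅, Ω} = { {}, {x₃}, {x₁,x₂}, {x₂,x₃}, Ω }.
Round 1 (1 new):
  {x₁}  = complement {x₂,x₃}
Round 2: +1 →
  {x₁,x₃}  = {x₃} ∪ {x₁}
Round 3: +1 →
  {x₂}  = complement {x₁,x₃}
Round 4: no new sets; the family is a σ-algebra.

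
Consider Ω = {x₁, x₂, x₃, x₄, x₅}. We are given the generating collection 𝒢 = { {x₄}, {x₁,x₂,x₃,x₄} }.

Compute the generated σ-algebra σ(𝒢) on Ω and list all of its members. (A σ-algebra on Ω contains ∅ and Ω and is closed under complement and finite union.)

Start: 𝒢 ∪ {∅, Ω} = { {}, {x₄}, {x₁,x₂,x₃,x₄}, Ω }.
Pass 1: +2 →
  {x₅}  = ᶜ of {x₁,x₂,x₃,x₄}
  {x₁,x₂,x₃,x₅}  = ᶜ of {x₄}
  [6 total]
Pass 2: +1 →
  {x₄,x₅}  = {x₄} ∪ {x₅}
  [7 total]
Pass 3. New:
  {x₁,x₂,x₃}  = ᶜ of {x₄,x₅}
  [8 total]
After Pass 4 the family is unchanged; done.

Therefore σ(𝒢) = { {}, {x₄}, {x₅}, {x₄,x₅}, {x₁,x₂,x₃}, {x₁,x₂,x₃,x₄}, {x₁,x₂,x₃,x₅}, Ω } (|σ(𝒢)| = 8).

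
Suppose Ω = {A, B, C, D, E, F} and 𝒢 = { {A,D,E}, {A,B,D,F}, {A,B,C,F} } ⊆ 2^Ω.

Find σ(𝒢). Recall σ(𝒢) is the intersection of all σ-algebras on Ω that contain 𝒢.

Answer: σ(𝒢) = { {}, {A}, {C}, {D}, {E}, {A,C}, {A,D}, {A,E}, {B,F}, {C,D}, {C,E}, {D,E}, {A,B,F}, {A,C,D}, {A,C,E}, {A,D,E}, {B,C,F}, {B,D,F}, {B,E,F}, {C,D,E}, {A,B,C,F}, {A,B,D,F}, {A,B,E,F}, {A,C,D,E}, {B,C,D,F}, {B,C,E,F}, {B,D,E,F}, {A,B,C,D,F}, {A,B,C,E,F}, {A,B,D,E,F}, {B,C,D,E,F}, Ω }

Trace:
Initial family (5 sets): { {}, {A,D,E}, {A,B,C,F}, {A,B,D,F}, Ω }.
Pass 1: 5 new —
  {C,E}  = complement {A,B,D,F}
  {D,E}  = complement {A,B,C,F}
  {B,C,F}  = complement {A,D,E}
  {A,B,C,D,F}  = {A,B,D,F} ∪ {A,B,C,F}
  {A,B,D,E,F}  = {A,D,E} ∪ {A,B,D,F}
  — 10 sets.
Pass 2: 7 new —
  {C}  = complement {A,B,D,E,F}
  {E}  = complement {A,B,C,D,F}
  {C,D,E}  = {D,E} ∪ {C,E}
  {A,C,D,E}  = {A,D,E} ∪ {C,E}
  {B,C,E,F}  = {B,C,F} ∪ {C,E}
  {A,B,C,E,F}  = {A,B,C,F} ∪ {C,E}
  {B,C,D,E,F}  = {B,C,F} ∪ {D,E}
  — 17 sets.
Pass 3. New:
  {A}  = complement {B,C,D,E,F}
  {D}  = complement {A,B,C,E,F}
  {A,D}  = complement {B,C,E,F}
  {B,F}  = complement {A,C,D,E}
  {A,B,F}  = complement {C,D,E}
  — 22 sets.
Pass 4. New:
  {A,C}  = {A} ∪ {C}
  {A,E}  = {A} ∪ {E}
  {C,D}  = {C} ∪ {D}
  {A,C,D}  = {C} ∪ {A,D}
  {A,C,E}  = {A} ∪ {C,E}
  {B,D,F}  = {B,F} ∪ {D}
  {B,E,F}  = {B,F} ∪ {E}
  {A,B,E,F}  = {E} ∪ {A,B,F}
  {B,C,D,F}  = {B,C,F} ∪ {D}
  {B,D,E,F}  = {B,F} ∪ {D,E}
  — 32 sets.
Pass 5: stable.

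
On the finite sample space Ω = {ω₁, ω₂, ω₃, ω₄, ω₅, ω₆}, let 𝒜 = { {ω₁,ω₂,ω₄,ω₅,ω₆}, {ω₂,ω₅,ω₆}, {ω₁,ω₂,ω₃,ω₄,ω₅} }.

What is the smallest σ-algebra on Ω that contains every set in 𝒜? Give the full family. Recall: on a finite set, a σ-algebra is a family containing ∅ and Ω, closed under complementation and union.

Take S₀ = 𝒜 ∪ {∅, Ω} = { {}, {ω₂,ω₅,ω₆}, {ω₁,ω₂,ω₃,ω₄,ω₅}, {ω₁,ω₂,ω₄,ω₅,ω₆}, Ω }.
Iteration 1: +3 →
  {ω₃}  = complement {ω₁,ω₂,ω₄,ω₅,ω₆}
  {ω₆}  = complement {ω₁,ω₂,ω₃,ω₄,ω₅}
  {ω₁,ω₃,ω₄}  = complement {ω₂,ω₅,ω₆}
  — 8 sets.
Iteration 2 adds 3:
  {ω₃,ω₆}  = {ω₃} ∪ {ω₆}
  {ω₁,ω₃,ω₄,ω₆}  = {ω₁,ω₃,ω₄} ∪ {ω₆}
  {ω₂,ω₃,ω₅,ω₆}  = {ω₃} ∪ {ω₂,ω₅,ω₆}
  — 11 sets.
Iteration 3: 3 new —
  {ω₁,ω₄}  = complement {ω₂,ω₃,ω₅,ω₆}
  {ω₂,ω₅}  = complement {ω₁,ω₃,ω₄,ω₆}
  {ω₁,ω₂,ω₄,ω₅}  = complement {ω₃,ω₆}
  — 14 sets.
Iteration 4 adds 2:
  {ω₁,ω₄,ω₆}  = {ω₁,ω₄} ∪ {ω₆}
  {ω₂,ω₃,ω₅}  = {ω₃} ∪ {ω₂,ω₅}
  — 16 sets.
Iteration 5: closed — nothing new.

σ(𝒜) = { {}, {ω₃}, {ω₆}, {ω₁,ω₄}, {ω₂,ω₅}, {ω₃,ω₆}, {ω₁,ω₃,ω₄}, {ω₁,ω₄,ω₆}, {ω₂,ω₃,ω₅}, {ω₂,ω₅,ω₆}, {ω₁,ω₂,ω₄,ω₅}, {ω₁,ω₃,ω₄,ω₆}, {ω₂,ω₃,ω₅,ω₆}, {ω₁,ω₂,ω₃,ω₄,ω₅}, {ω₁,ω₂,ω₄,ω₅,ω₆}, Ω }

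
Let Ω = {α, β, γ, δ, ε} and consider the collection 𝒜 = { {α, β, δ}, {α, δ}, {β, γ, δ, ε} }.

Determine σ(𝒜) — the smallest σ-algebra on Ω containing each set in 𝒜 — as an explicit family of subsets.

Start: 𝒜 ∪ {∅, Ω} = { {}, {α, δ}, {α, β, δ}, {β, γ, δ, ε}, Ω }.
Round 1. New:
  {α}  = complement {β, γ, δ, ε}
  {γ, ε}  = complement {α, β, δ}
  {β, γ, ε}  = complement {α, δ}
  (now 8)
Round 2 (3 new):
  {α, γ, ε}  = {γ, ε} ∪ {α}
  {α, β, γ, ε}  = {β, γ, ε} ∪ {α}
  {α, γ, δ, ε}  = {γ, ε} ∪ {α, δ}
  (now 11)
Round 3: +3 →
  {β}  = complement {α, γ, δ, ε}
  {δ}  = complement {α, β, γ, ε}
  {β, δ}  = complement {α, γ, ε}
  (now 14)
Round 4 (2 new):
  {α, β}  = {β} ∪ {α}
  {γ, δ, ε}  = {δ} ∪ {γ, ε}
  (now 16)
After Round 5 the family is unchanged; done.

|σ(𝒜)| = 16.  σ(𝒜) = { {}, {α}, {β}, {δ}, {α, β}, {α, δ}, {β, δ}, {γ, ε}, {α, β, δ}, {α, γ, ε}, {β, γ, ε}, {γ, δ, ε}, {α, β, γ, ε}, {α, γ, δ, ε}, {β, γ, δ, ε}, Ω }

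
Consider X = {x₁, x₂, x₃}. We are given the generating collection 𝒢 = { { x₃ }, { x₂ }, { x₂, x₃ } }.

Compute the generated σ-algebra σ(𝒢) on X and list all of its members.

Begin from { {}, { x₂ }, { x₃ }, { x₂, x₃ }, X } (that is, 𝒢 plus ∅ and X).
Round 1 adds 3:
  { x₁ }  = ᶜ of { x₂, x₃ }
  { x₁, x₂ }  = ᶜ of { x₃ }
  { x₁, x₃ }  = ᶜ of { x₂ }
  — 8 sets.
Round 2: already closed under ᶜ and ∪.

σ(𝒢) = { {}, { x₁ }, { x₂ }, { x₃ }, { x₁, x₂ }, { x₁, x₃ }, { x₂, x₃ }, X }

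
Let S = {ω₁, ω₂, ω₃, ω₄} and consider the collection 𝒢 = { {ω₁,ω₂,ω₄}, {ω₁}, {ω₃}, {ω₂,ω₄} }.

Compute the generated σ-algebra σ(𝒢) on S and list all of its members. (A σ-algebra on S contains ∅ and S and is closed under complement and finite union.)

Start: 𝒢 ∪ {∅, S} = { {}, {ω₁}, {ω₃}, {ω₂,ω₄}, {ω₁,ω₂,ω₄}, S }.
Pass 1: 2 new —
  {ω₁,ω₃}  = {ω₂,ω₄}ᶜ
  {ω₂,ω₃,ω₄}  = {ω₁}ᶜ
  [8 total]
Pass 2: closed — nothing new.

|σ(𝒢)| = 8.  σ(𝒢) = { {}, {ω₁}, {ω₃}, {ω₁,ω₃}, {ω₂,ω₄}, {ω₁,ω₂,ω₄}, {ω₂,ω₃,ω₄}, S }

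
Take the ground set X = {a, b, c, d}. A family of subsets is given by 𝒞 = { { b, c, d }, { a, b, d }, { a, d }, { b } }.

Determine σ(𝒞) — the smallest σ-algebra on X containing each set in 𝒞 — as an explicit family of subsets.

Start: 𝒞 ∪ {∅, X} = { ∅, { b }, { a, d }, { a, b, d }, { b, c, d }, X }.
Round 1: +4 →
  { a }  = X∖{ b, c, d }
  { c }  = X∖{ a, b, d }
  { b, c }  = X∖{ a, d }
  { a, c, d }  = X∖{ b }
  [10 total]
Round 2: 3 new —
  { a, b }  = { b } ∪ { a }
  { a, c }  = { c } ∪ { a }
  { a, b, c }  = { b, c } ∪ { a }
  [13 total]
Round 3 adds 3:
  { d }  = X∖{ a, b, c }
  { b, d }  = X∖{ a, c }
  { c, d }  = X∖{ a, b }
  [16 total]
After Round 4 the family is unchanged; done.

|σ(𝒞)| = 16.  σ(𝒞) = { ∅, { a }, { b }, { c }, { d }, { a, b }, { a, c }, { a, d }, { b, c }, { b, d }, { c, d }, { a, b, c }, { a, b, d }, { a, c, d }, { b, c, d }, X }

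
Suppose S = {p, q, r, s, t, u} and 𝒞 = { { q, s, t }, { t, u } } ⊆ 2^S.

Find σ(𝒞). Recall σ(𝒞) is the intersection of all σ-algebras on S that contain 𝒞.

Initial family (4 sets): { ∅, { t, u }, { q, s, t }, S }.
Round 1: +3 →
  { p, r, u }  = { q, s, t }ᶜ
  { p, q, r, s }  = { t, u }ᶜ
  { q, s, t, u }  = { q, s, t } ∪ { t, u }
  |family| = 7
Round 2: 4 new —
  { p, r }  = { q, s, t, u }ᶜ
  { p, r, t, u }  = { t, u } ∪ { p, r, u }
  { p, q, r, s, t }  = { p, q, r, s } ∪ { q, s, t }
  { p, q, r, s, u }  = { p, r, u } ∪ { p, q, r, s }
  |family| = 11
Round 3 (3 new):
  { t }  = { p, q, r, s, u }ᶜ
  { u }  = { p, q, r, s, t }ᶜ
  { q, s }  = { p, r, t, u }ᶜ
  |family| = 14
Round 4 (2 new):
  { p, r, t }  = { p, r } ∪ { t }
  { q, s, u }  = { q, s } ∪ { u }
  |family| = 16
Round 5: already closed under ᶜ and ∪.

Therefore σ(𝒞) = { ∅, { t }, { u }, { p, r }, { q, s }, { t, u }, { p, r, t }, { p, r, u }, { q, s, t }, { q, s, u }, { p, q, r, s }, { p, r, t, u }, { q, s, t, u }, { p, q, r, s, t }, { p, q, r, s, u }, S } (|σ(𝒞)| = 16).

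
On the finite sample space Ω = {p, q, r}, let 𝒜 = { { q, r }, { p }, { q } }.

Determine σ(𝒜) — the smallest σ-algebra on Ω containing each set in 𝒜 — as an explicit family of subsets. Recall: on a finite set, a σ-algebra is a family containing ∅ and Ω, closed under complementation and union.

Initial family (5 sets): { {  }, { p }, { q }, { q, r }, Ω }.
Round 1: 2 new —
  { p, q }  = { q } ∪ { p }
  { p, r }  = { q }ᶜ
  [7 total]
Round 2 adds 1:
  { r }  = { p, q }ᶜ
  [8 total]
Round 3: no new sets; the family is a σ-algebra.

Hence σ(𝒜) has 8 members: { {  }, { p }, { q }, { r }, { p, q }, { p, r }, { q, r }, Ω }.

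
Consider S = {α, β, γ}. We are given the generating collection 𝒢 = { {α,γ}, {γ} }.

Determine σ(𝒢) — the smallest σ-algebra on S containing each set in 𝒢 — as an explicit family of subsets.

σ(𝒢) = { {}, {α}, {β}, {γ}, {α,β}, {α,γ}, {β,γ}, S }

Check:
Take S₀ = 𝒢 ∪ {∅, S} = { {}, {γ}, {α,γ}, S }.
Iteration 1 (2 new):
  {β}  = complement {α,γ}
  {α,β}  = complement {γ}
Iteration 2: +1 →
  {β,γ}  = {γ} ∪ {β}
Iteration 3 adds 1:
  {α}  = complement {β,γ}
Iteration 4: already closed under ᶜ and ∪.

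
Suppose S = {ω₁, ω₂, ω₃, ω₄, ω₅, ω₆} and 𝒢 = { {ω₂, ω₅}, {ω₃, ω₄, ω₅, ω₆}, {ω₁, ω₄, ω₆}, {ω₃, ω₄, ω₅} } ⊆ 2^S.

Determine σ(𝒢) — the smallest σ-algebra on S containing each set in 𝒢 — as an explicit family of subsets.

Begin from { {}, {ω₂, ω₅}, {ω₁, ω₄, ω₆}, {ω₃, ω₄, ω₅}, {ω₃, ω₄, ω₅, ω₆}, S } (that is, 𝒢 plus ∅ and S).
Iteration 1 adds 8:
  {ω₁, ω₂}  = {ω₃, ω₄, ω₅, ω₆}ᶜ
  {ω₁, ω₂, ω₆}  = {ω₃, ω₄, ω₅}ᶜ
  {ω₂, ω₃, ω₅}  = {ω₁, ω₄, ω₆}ᶜ
  {ω₁, ω₃, ω₄, ω₆}  = {ω₂, ω₅}ᶜ
  {ω₂, ω₃, ω₄, ω₅}  = {ω₂, ω₅} ∪ {ω₃, ω₄, ω₅}
  {ω₁, ω₂, ω₄, ω₅, ω₆}  = {ω₂, ω₅} ∪ {ω₁, ω₄, ω₆}
  {ω₁, ω₃, ω₄, ω₅, ω₆}  = {ω₃, ω₄, ω₅} ∪ {ω₁, ω₄, ω₆}
  {ω₂, ω₃, ω₄, ω₅, ω₆}  = {ω₂, ω₅} ∪ {ω₃, ω₄, ω₅, ω₆}
  (now 14)
Iteration 2 (11 new):
  {ω₁}  = {ω₂, ω₃, ω₄, ω₅, ω₆}ᶜ
  {ω₂}  = {ω₁, ω₃, ω₄, ω₅, ω₆}ᶜ
  {ω₃}  = {ω₁, ω₂, ω₄, ω₅, ω₆}ᶜ
  {ω₁, ω₆}  = {ω₂, ω₃, ω₄, ω₅}ᶜ
  {ω₁, ω₂, ω₅}  = {ω₂, ω₅} ∪ {ω₁, ω₂}
  {ω₁, ω₂, ω₃, ω₅}  = {ω₁, ω₂} ∪ {ω₂, ω₃, ω₅}
  {ω₁, ω₂, ω₄, ω₆}  = {ω₁, ω₂} ∪ {ω₁, ω₄, ω₆}
  {ω₁, ω₂, ω₅, ω₆}  = {ω₂, ω₅} ∪ {ω₁, ω₂, ω₆}
  {ω₁, ω₂, ω₃, ω₄, ω₅}  = {ω₃, ω₄, ω₅} ∪ {ω₁, ω₂}
  {ω₁, ω₂, ω₃, ω₄, ω₆}  = {ω₁, ω₂} ∪ {ω₁, ω₃, ω₄, ω₆}
  {ω₁, ω₂, ω₃, ω₅, ω₆}  = {ω₂, ω₃, ω₅} ∪ {ω₁, ω₂, ω₆}
  (now 25)
Iteration 3: +13 →
  {ω₄}  = {ω₁, ω₂, ω₃, ω₅, ω₆}ᶜ
  {ω₅}  = {ω₁, ω₂, ω₃, ω₄, ω₆}ᶜ
  {ω₆}  = {ω₁, ω₂, ω₃, ω₄, ω₅}ᶜ
  {ω₁, ω₃}  = {ω₃} ∪ {ω₁}
  {ω₂, ω₃}  = {ω₂} ∪ {ω₃}
  {ω₃, ω₄}  = {ω₁, ω₂, ω₅, ω₆}ᶜ
  {ω₃, ω₅}  = {ω₁, ω₂, ω₄, ω₆}ᶜ
  {ω₄, ω₆}  = {ω₁, ω₂, ω₃, ω₅}ᶜ
  {ω₁, ω₂, ω₃}  = {ω₁, ω₂} ∪ {ω₃}
  {ω₁, ω₃, ω₆}  = {ω₁, ω₆} ∪ {ω₃}
  {ω₃, ω₄, ω₆}  = {ω₁, ω₂, ω₅}ᶜ
  {ω₁, ω₂, ω₃, ω₆}  = {ω₃} ∪ {ω₁, ω₂, ω₆}
  {ω₁, ω₃, ω₄, ω₅}  = {ω₃, ω₄, ω₅} ∪ {ω₁}
  (now 38)
Iteration 4. New:
  {ω₁, ω₄}  = {ω₄} ∪ {ω₁}
  {ω₁, ω₅}  = {ω₁} ∪ {ω₅}
  {ω₂, ω₄}  = {ω₂} ∪ {ω₄}
  {ω₂, ω₆}  = {ω₁, ω₃, ω₄, ω₅}ᶜ
  {ω₃, ω₆}  = {ω₃} ∪ {ω₆}
  {ω₄, ω₅}  = {ω₁, ω₂, ω₃, ω₆}ᶜ
  {ω₅, ω₆}  = {ω₆} ∪ {ω₅}
  {ω₁, ω₂, ω₄}  = {ω₁, ω₂} ∪ {ω₄}
  {ω₁, ω₃, ω₄}  = {ω₃, ω₄} ∪ {ω₁, ω₃}
  {ω₁, ω₃, ω₅}  = {ω₁, ω₃} ∪ {ω₃, ω₅}
  {ω₁, ω₅, ω₆}  = {ω₁, ω₆} ∪ {ω₅}
  {ω₂, ω₃, ω₄}  = {ω₃, ω₄} ∪ {ω₂}
  {ω₂, ω₃, ω₆}  = {ω₂, ω₃} ∪ {ω₆}
  {ω₂, ω₄, ω₅}  = {ω₁, ω₃, ω₆}ᶜ
  {ω₂, ω₄, ω₆}  = {ω₂} ∪ {ω₄, ω₆}
  {ω₂, ω₅, ω₆}  = {ω₂, ω₅} ∪ {ω₆}
  {ω₃, ω₅, ω₆}  = {ω₃, ω₅} ∪ {ω₆}
  {ω₄, ω₅, ω₆}  = {ω₁, ω₂, ω₃}ᶜ
  {ω₁, ω₂, ω₃, ω₄}  = {ω₃, ω₄} ∪ {ω₁, ω₂, ω₃}
  {ω₁, ω₂, ω₄, ω₅}  = {ω₁, ω₂, ω₅} ∪ {ω₄}
  {ω₁, ω₃, ω₅, ω₆}  = {ω₁, ω₃, ω₆} ∪ {ω₃, ω₅}
  {ω₁, ω₄, ω₅, ω₆}  = {ω₂, ω₃}ᶜ
  {ω₂, ω₃, ω₄, ω₆}  = {ω₂} ∪ {ω₃, ω₄, ω₆}
  {ω₂, ω₃, ω₅, ω₆}  = {ω₆} ∪ {ω₂, ω₃, ω₅}
  {ω₂, ω₄, ω₅, ω₆}  = {ω₁, ω₃}ᶜ
  (now 63)
Iteration 5: +1 →
  {ω₁, ω₄, ω₅}  = {ω₂, ω₃, ω₆}ᶜ
  (now 64)
Iteration 6: closed — nothing new.

|σ(𝒢)| = 64.  σ(𝒢) = { {}, {ω₁}, {ω₂}, {ω₃}, {ω₄}, {ω₅}, {ω₆}, {ω₁, ω₂}, {ω₁, ω₃}, {ω₁, ω₄}, {ω₁, ω₅}, {ω₁, ω₆}, {ω₂, ω₃}, {ω₂, ω₄}, {ω₂, ω₅}, {ω₂, ω₆}, {ω₃, ω₄}, {ω₃, ω₅}, {ω₃, ω₆}, {ω₄, ω₅}, {ω₄, ω₆}, {ω₅, ω₆}, {ω₁, ω₂, ω₃}, {ω₁, ω₂, ω₄}, {ω₁, ω₂, ω₅}, {ω₁, ω₂, ω₆}, {ω₁, ω₃, ω₄}, {ω₁, ω₃, ω₅}, {ω₁, ω₃, ω₆}, {ω₁, ω₄, ω₅}, {ω₁, ω₄, ω₆}, {ω₁, ω₅, ω₆}, {ω₂, ω₃, ω₄}, {ω₂, ω₃, ω₅}, {ω₂, ω₃, ω₆}, {ω₂, ω₄, ω₅}, {ω₂, ω₄, ω₆}, {ω₂, ω₅, ω₆}, {ω₃, ω₄, ω₅}, {ω₃, ω₄, ω₆}, {ω₃, ω₅, ω₆}, {ω₄, ω₅, ω₆}, {ω₁, ω₂, ω₃, ω₄}, {ω₁, ω₂, ω₃, ω₅}, {ω₁, ω₂, ω₃, ω₆}, {ω₁, ω₂, ω₄, ω₅}, {ω₁, ω₂, ω₄, ω₆}, {ω₁, ω₂, ω₅, ω₆}, {ω₁, ω₃, ω₄, ω₅}, {ω₁, ω₃, ω₄, ω₆}, {ω₁, ω₃, ω₅, ω₆}, {ω₁, ω₄, ω₅, ω₆}, {ω₂, ω₃, ω₄, ω₅}, {ω₂, ω₃, ω₄, ω₆}, {ω₂, ω₃, ω₅, ω₆}, {ω₂, ω₄, ω₅, ω₆}, {ω₃, ω₄, ω₅, ω₆}, {ω₁, ω₂, ω₃, ω₄, ω₅}, {ω₁, ω₂, ω₃, ω₄, ω₆}, {ω₁, ω₂, ω₃, ω₅, ω₆}, {ω₁, ω₂, ω₄, ω₅, ω₆}, {ω₁, ω₃, ω₄, ω₅, ω₆}, {ω₂, ω₃, ω₄, ω₅, ω₆}, S }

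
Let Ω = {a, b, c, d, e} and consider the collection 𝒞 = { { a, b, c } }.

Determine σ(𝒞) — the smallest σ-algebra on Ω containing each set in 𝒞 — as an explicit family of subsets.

σ(𝒞) (4 sets): { ∅, { d, e }, { a, b, c }, Ω }

Working:
Begin from { ∅, { a, b, c }, Ω } (that is, 𝒞 plus ∅ and Ω).
Step 1 adds 1:
  { d, e }  = Ω∖{ a, b, c }
  |family| = 4
After Step 2 the family is unchanged; done.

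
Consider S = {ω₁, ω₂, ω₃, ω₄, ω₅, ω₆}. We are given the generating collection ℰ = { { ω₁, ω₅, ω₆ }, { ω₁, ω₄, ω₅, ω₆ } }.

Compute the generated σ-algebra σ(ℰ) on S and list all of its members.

Seed the family with ℰ together with ∅ and S: { ∅, { ω₁, ω₅, ω₆ }, { ω₁, ω₄, ω₅, ω₆ }, S }.
Pass 1. New:
  { ω₂, ω₃ }  = { ω₁, ω₄, ω₅, ω₆ }ᶜ
  { ω₂, ω₃, ω₄ }  = { ω₁, ω₅, ω₆ }ᶜ
  |family| = 6
Pass 2 (1 new):
  { ω₁, ω₂, ω₃, ω₅, ω₆ }  = { ω₂, ω₃ } ∪ { ω₁, ω₅, ω₆ }
  |family| = 7
Pass 3 adds 1:
  { ω₄ }  = { ω₁, ω₂, ω₃, ω₅, ω₆ }ᶜ
  |family| = 8
Pass 4: closed — nothing new.

|σ(ℰ)| = 8.  σ(ℰ) = { ∅, { ω₄ }, { ω₂, ω₃ }, { ω₁, ω₅, ω₆ }, { ω₂, ω₃, ω₄ }, { ω₁, ω₄, ω₅, ω₆ }, { ω₁, ω₂, ω₃, ω₅, ω₆ }, S }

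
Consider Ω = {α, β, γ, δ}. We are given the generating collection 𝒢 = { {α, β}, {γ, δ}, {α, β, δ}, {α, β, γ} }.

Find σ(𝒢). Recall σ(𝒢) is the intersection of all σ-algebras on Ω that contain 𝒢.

Take S₀ = 𝒢 ∪ {∅, Ω} = { ∅, {α, β}, {γ, δ}, {α, β, γ}, {α, β, δ}, Ω }.
Iteration 1 adds 2:
  {γ}  = complement {α, β, δ}
  {δ}  = complement {α, β, γ}
Iteration 2: no new sets; the family is a σ-algebra.

|σ(𝒢)| = 8.  σ(𝒢) = { ∅, {γ}, {δ}, {α, β}, {γ, δ}, {α, β, γ}, {α, β, δ}, Ω }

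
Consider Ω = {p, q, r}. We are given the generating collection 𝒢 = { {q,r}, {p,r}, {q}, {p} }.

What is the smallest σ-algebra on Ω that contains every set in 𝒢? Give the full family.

σ(𝒢) (8 sets): { ∅, {p}, {q}, {r}, {p,q}, {p,r}, {q,r}, Ω }

Check:
Seed the family with 𝒢 together with ∅ and Ω: { ∅, {p}, {q}, {p,r}, {q,r}, Ω }.
Pass 1. New:
  {p,q}  = {q} ∪ {p}
Pass 2: 1 new —
  {r}  = complement {p,q}
After Pass 3 the family is unchanged; done.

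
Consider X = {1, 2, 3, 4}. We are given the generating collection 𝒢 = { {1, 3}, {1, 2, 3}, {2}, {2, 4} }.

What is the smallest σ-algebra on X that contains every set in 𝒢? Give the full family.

Initial family (6 sets): { {}, {2}, {1, 3}, {2, 4}, {1, 2, 3}, X }.
Round 1. New:
  {4}  = complement {1, 2, 3}
  {1, 3, 4}  = complement {2}
Round 2 adds nothing — fixpoint reached.

Therefore σ(𝒢) = { {}, {2}, {4}, {1, 3}, {2, 4}, {1, 2, 3}, {1, 3, 4}, X } (|σ(𝒢)| = 8).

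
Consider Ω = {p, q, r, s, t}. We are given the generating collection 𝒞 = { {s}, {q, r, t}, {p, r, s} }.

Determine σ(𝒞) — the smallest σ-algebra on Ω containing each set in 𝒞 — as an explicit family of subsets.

Answer: σ(𝒞) = { {}, {p}, {r}, {s}, {p, r}, {p, s}, {q, t}, {r, s}, {p, q, t}, {p, r, s}, {q, r, t}, {q, s, t}, {p, q, r, t}, {p, q, s, t}, {q, r, s, t}, Ω }

Trace:
Seed the family with 𝒞 together with ∅ and Ω: { {}, {s}, {p, r, s}, {q, r, t}, Ω }.
Pass 1 adds 4:
  {p, s}  = ᶜ of {q, r, t}
  {q, t}  = ᶜ of {p, r, s}
  {p, q, r, t}  = ᶜ of {s}
  {q, r, s, t}  = {q, r, t} ∪ {s}
Pass 2: 3 new —
  {p}  = ᶜ of {q, r, s, t}
  {q, s, t}  = {q, t} ∪ {s}
  {p, q, s, t}  = {q, t} ∪ {p, s}
Pass 3: +3 →
  {r}  = ᶜ of {p, q, s, t}
  {p, r}  = ᶜ of {q, s, t}
  {p, q, t}  = {q, t} ∪ {p}
Pass 4 (1 new):
  {r, s}  = ᶜ of {p, q, t}
Pass 5 adds nothing — fixpoint reached.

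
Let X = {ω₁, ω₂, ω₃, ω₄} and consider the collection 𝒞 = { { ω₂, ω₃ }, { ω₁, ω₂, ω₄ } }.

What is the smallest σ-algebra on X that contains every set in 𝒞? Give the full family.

Begin from { {  }, { ω₂, ω₃ }, { ω₁, ω₂, ω₄ }, X } (that is, 𝒞 plus ∅ and X).
Iteration 1 adds 2:
  { ω₃ }  = complement { ω₁, ω₂, ω₄ }
  { ω₁, ω₄ }  = complement { ω₂, ω₃ }
Iteration 2: 1 new —
  { ω₁, ω₃, ω₄ }  = { ω₃ } ∪ { ω₁, ω₄ }
Iteration 3: 1 new —
  { ω₂ }  = complement { ω₁, ω₃, ω₄ }
Iteration 4: closed — nothing new.

Hence σ(𝒞) has 8 members: { {  }, { ω₂ }, { ω₃ }, { ω₁, ω₄ }, { ω₂, ω₃ }, { ω₁, ω₂, ω₄ }, { ω₁, ω₃, ω₄ }, X }.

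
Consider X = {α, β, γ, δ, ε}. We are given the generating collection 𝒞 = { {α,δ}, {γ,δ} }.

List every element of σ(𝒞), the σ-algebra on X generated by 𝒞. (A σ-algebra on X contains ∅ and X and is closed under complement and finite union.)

Answer: σ(𝒞) = { ∅, {α}, {γ}, {δ}, {α,γ}, {α,δ}, {β,ε}, {γ,δ}, {α,β,ε}, {α,γ,δ}, {β,γ,ε}, {β,δ,ε}, {α,β,γ,ε}, {α,β,δ,ε}, {β,γ,δ,ε}, X }

Derivation:
Start: 𝒞 ∪ {∅, X} = { ∅, {α,δ}, {γ,δ}, X }.
Step 1: +3 →
  {α,β,ε}  = complement {γ,δ}
  {α,γ,δ}  = {γ,δ} ∪ {α,δ}
  {β,γ,ε}  = complement {α,δ}
  [7 total]
Step 2. New:
  {β,ε}  = complement {α,γ,δ}
  {α,β,γ,ε}  = {α,β,ε} ∪ {β,γ,ε}
  {α,β,δ,ε}  = {α,β,ε} ∪ {α,δ}
  {β,γ,δ,ε}  = {γ,δ} ∪ {β,γ,ε}
  [11 total]
Step 3 adds 3:
  {α}  = complement {β,γ,δ,ε}
  {γ}  = complement {α,β,δ,ε}
  {δ}  = complement {α,β,γ,ε}
  [14 total]
Step 4 adds 2:
  {α,γ}  = {γ} ∪ {α}
  {β,δ,ε}  = {β,ε} ∪ {δ}
  [16 total]
Step 5 adds nothing — fixpoint reached.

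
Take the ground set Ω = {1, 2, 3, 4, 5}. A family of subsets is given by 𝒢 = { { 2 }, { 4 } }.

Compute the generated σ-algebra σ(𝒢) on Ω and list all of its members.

Start: 𝒢 ∪ {∅, Ω} = { ∅, { 2 }, { 4 }, Ω }.
Step 1 adds 3:
  { 2, 4 }  = { 2 } ∪ { 4 }
  { 1, 2, 3, 5 }  = complement { 4 }
  { 1, 3, 4, 5 }  = complement { 2 }
  (now 7)
Step 2: +1 →
  { 1, 3, 5 }  = complement { 2, 4 }
  (now 8)
Step 3: closed — nothing new.

σ(𝒢) = { ∅, { 2 }, { 4 }, { 2, 4 }, { 1, 3, 5 }, { 1, 2, 3, 5 }, { 1, 3, 4, 5 }, Ω }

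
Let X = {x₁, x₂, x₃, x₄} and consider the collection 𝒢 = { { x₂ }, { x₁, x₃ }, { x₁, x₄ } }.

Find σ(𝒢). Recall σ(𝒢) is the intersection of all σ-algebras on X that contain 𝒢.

|σ(𝒢)| = 16.  σ(𝒢) = { ∅, { x₁ }, { x₂ }, { x₃ }, { x₄ }, { x₁, x₂ }, { x₁, x₃ }, { x₁, x₄ }, { x₂, x₃ }, { x₂, x₄ }, { x₃, x₄ }, { x₁, x₂, x₃ }, { x₁, x₂, x₄ }, { x₁, x₃, x₄ }, { x₂, x₃, x₄ }, X }

Working:
Take S₀ = 𝒢 ∪ {∅, X} = { ∅, { x₂ }, { x₁, x₃ }, { x₁, x₄ }, X }.
Iteration 1 adds 5:
  { x₂, x₃ }  = { x₁, x₄ }ᶜ
  { x₂, x₄ }  = { x₁, x₃ }ᶜ
  { x₁, x₂, x₃ }  = { x₁, x₃ } ∪ { x₂ }
  { x₁, x₂, x₄ }  = { x₁, x₄ } ∪ { x₂ }
  { x₁, x₃, x₄ }  = { x₂ }ᶜ
Iteration 2. New:
  { x₃ }  = { x₁, x₂, x₄ }ᶜ
  { x₄ }  = { x₁, x₂, x₃ }ᶜ
  { x₂, x₃, x₄ }  = { x₂, x₃ } ∪ { x₂, x₄ }
Iteration 3 (2 new):
  { x₁ }  = { x₂, x₃, x₄ }ᶜ
  { x₃, x₄ }  = { x₃ } ∪ { x₄ }
Iteration 4: +1 →
  { x₁, x₂ }  = { x₃, x₄ }ᶜ
Iteration 5 adds nothing — fixpoint reached.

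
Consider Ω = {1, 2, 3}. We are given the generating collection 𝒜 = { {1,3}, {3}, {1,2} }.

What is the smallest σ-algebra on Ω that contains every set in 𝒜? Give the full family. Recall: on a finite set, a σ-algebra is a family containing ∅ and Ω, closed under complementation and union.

Seed the family with 𝒜 together with ∅ and Ω: { ∅, {3}, {1,2}, {1,3}, Ω }.
Pass 1 (1 new):
  {2}  = Ω∖{1,3}
  (now 6)
Pass 2: 1 new —
  {2,3}  = {3} ∪ {2}
  (now 7)
Pass 3: +1 →
  {1}  = Ω∖{2,3}
  (now 8)
After Pass 4 the family is unchanged; done.

|σ(𝒜)| = 8.  σ(𝒜) = { ∅, {1}, {2}, {3}, {1,2}, {1,3}, {2,3}, Ω }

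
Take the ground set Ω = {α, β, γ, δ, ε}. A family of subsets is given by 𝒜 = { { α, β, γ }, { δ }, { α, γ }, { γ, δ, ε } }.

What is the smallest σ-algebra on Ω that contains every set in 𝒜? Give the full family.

Answer: σ(𝒜) = { {  }, { α }, { β }, { γ }, { δ }, { ε }, { α, β }, { α, γ }, { α, δ }, { α, ε }, { β, γ }, { β, δ }, { β, ε }, { γ, δ }, { γ, ε }, { δ, ε }, { α, β, γ }, { α, β, δ }, { α, β, ε }, { α, γ, δ }, { α, γ, ε }, { α, δ, ε }, { β, γ, δ }, { β, γ, ε }, { β, δ, ε }, { γ, δ, ε }, { α, β, γ, δ }, { α, β, γ, ε }, { α, β, δ, ε }, { α, γ, δ, ε }, { β, γ, δ, ε }, Ω }

Derivation:
Initial family (6 sets): { {  }, { δ }, { α, γ }, { α, β, γ }, { γ, δ, ε }, Ω }.
Iteration 1 adds 7:
  { α, β }  = ᶜ of { γ, δ, ε }
  { δ, ε }  = ᶜ of { α, β, γ }
  { α, γ, δ }  = { α, γ } ∪ { δ }
  { β, δ, ε }  = ᶜ of { α, γ }
  { α, β, γ, δ }  = { α, β, γ } ∪ { δ }
  { α, β, γ, ε }  = ᶜ of { δ }
  { α, γ, δ, ε }  = { γ, δ, ε } ∪ { α, γ }
Iteration 2: 6 new —
  { β }  = ᶜ of { α, γ, δ, ε }
  { ε }  = ᶜ of { α, β, γ, δ }
  { β, ε }  = ᶜ of { α, γ, δ }
  { α, β, δ }  = { α, β } ∪ { δ }
  { α, β, δ, ε }  = { α, β } ∪ { δ, ε }
  { β, γ, δ, ε }  = { γ, δ, ε } ∪ { β, δ, ε }
Iteration 3: +6 →
  { α }  = ᶜ of { β, γ, δ, ε }
  { γ }  = ᶜ of { α, β, δ, ε }
  { β, δ }  = { β } ∪ { δ }
  { γ, ε }  = ᶜ of { α, β, δ }
  { α, β, ε }  = { β, ε } ∪ { α, β }
  { α, γ, ε }  = { α, γ } ∪ { ε }
Iteration 4 adds 7:
  { α, δ }  = { δ } ∪ { α }
  { α, ε }  = { ε } ∪ { α }
  { β, γ }  = { β } ∪ { γ }
  { γ, δ }  = ᶜ of { α, β, ε }
  { α, δ, ε }  = { δ, ε } ∪ { α }
  { β, γ, δ }  = { γ } ∪ { β, δ }
  { β, γ, ε }  = { β, ε } ∪ { γ }
Iteration 5 adds nothing — fixpoint reached.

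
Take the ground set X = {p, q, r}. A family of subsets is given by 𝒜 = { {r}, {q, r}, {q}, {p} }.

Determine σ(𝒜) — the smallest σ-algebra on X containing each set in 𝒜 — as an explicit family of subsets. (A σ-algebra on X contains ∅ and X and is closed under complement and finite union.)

Answer: σ(𝒜) = { {}, {p}, {q}, {r}, {p, q}, {p, r}, {q, r}, X }

Trace:
Begin from { {}, {p}, {q}, {r}, {q, r}, X } (that is, 𝒜 plus ∅ and X).
Step 1 adds 2:
  {p, q}  = ᶜ of {r}
  {p, r}  = ᶜ of {q}
Step 2: already closed under ᶜ and ∪.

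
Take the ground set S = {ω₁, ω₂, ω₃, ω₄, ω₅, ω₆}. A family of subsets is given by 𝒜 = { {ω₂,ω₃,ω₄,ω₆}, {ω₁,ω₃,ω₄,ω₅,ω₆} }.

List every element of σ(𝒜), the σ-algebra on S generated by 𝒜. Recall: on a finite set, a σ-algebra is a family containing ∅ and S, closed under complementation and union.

Start: 𝒜 ∪ {∅, S} = { {}, {ω₂,ω₃,ω₄,ω₆}, {ω₁,ω₃,ω₄,ω₅,ω₆}, S }.
Step 1: +2 →
  {ω₂}  = complement {ω₁,ω₃,ω₄,ω₅,ω₆}
  {ω₁,ω₅}  = complement {ω₂,ω₃,ω₄,ω₆}
  [6 total]
Step 2 adds 1:
  {ω₁,ω₂,ω₅}  = {ω₁,ω₅} ∪ {ω₂}
  [7 total]
Step 3 (1 new):
  {ω₃,ω₄,ω₆}  = complement {ω₁,ω₂,ω₅}
  [8 total]
Step 4: stable.

σ(𝒜) = { {}, {ω₂}, {ω₁,ω₅}, {ω₁,ω₂,ω₅}, {ω₃,ω₄,ω₆}, {ω₂,ω₃,ω₄,ω₆}, {ω₁,ω₃,ω₄,ω₅,ω₆}, S }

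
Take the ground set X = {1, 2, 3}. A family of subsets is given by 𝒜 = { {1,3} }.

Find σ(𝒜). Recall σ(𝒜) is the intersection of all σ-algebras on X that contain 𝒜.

Seed the family with 𝒜 together with ∅ and X: { {}, {1,3}, X }.
Step 1. New:
  {2}  = {1,3}ᶜ
  [4 total]
Step 2 adds nothing — fixpoint reached.

|σ(𝒜)| = 4.  σ(𝒜) = { {}, {2}, {1,3}, X }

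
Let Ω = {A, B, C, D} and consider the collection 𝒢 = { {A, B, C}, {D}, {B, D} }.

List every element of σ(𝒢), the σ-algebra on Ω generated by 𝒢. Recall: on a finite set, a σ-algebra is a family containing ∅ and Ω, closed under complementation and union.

|σ(𝒢)| = 8.  σ(𝒢) = { ∅, {B}, {D}, {A, C}, {B, D}, {A, B, C}, {A, C, D}, Ω }

Working:
Begin from { ∅, {D}, {B, D}, {A, B, C}, Ω } (that is, 𝒢 plus ∅ and Ω).
Iteration 1 (1 new):
  {A, C}  = Ω∖{B, D}
  — 6 sets.
Iteration 2 (1 new):
  {A, C, D}  = {D} ∪ {A, C}
  — 7 sets.
Iteration 3: 1 new —
  {B}  = Ω∖{A, C, D}
  — 8 sets.
After Iteration 4 the family is unchanged; done.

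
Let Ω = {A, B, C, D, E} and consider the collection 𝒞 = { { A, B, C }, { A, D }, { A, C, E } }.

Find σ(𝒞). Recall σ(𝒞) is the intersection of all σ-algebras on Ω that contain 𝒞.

|σ(𝒞)| = 32.  σ(𝒞) = { ∅, { A }, { B }, { C }, { D }, { E }, { A, B }, { A, C }, { A, D }, { A, E }, { B, C }, { B, D }, { B, E }, { C, D }, { C, E }, { D, E }, { A, B, C }, { A, B, D }, { A, B, E }, { A, C, D }, { A, C, E }, { A, D, E }, { B, C, D }, { B, C, E }, { B, D, E }, { C, D, E }, { A, B, C, D }, { A, B, C, E }, { A, B, D, E }, { A, C, D, E }, { B, C, D, E }, Ω }

Working:
Initial family (5 sets): { ∅, { A, D }, { A, B, C }, { A, C, E }, Ω }.
Pass 1: +6 →
  { B, D }  = ᶜ of { A, C, E }
  { D, E }  = ᶜ of { A, B, C }
  { B, C, E }  = ᶜ of { A, D }
  { A, B, C, D }  = { A, B, C } ∪ { A, D }
  { A, B, C, E }  = { A, B, C } ∪ { A, C, E }
  { A, C, D, E }  = { A, D } ∪ { A, C, E }
  — 11 sets.
Pass 2: 7 new —
  { B }  = ᶜ of { A, C, D, E }
  { D }  = ᶜ of { A, B, C, E }
  { E }  = ᶜ of { A, B, C, D }
  { A, B, D }  = { A, D } ∪ { B, D }
  { A, D, E }  = { D, E } ∪ { A, D }
  { B, D, E }  = { D, E } ∪ { B, D }
  { B, C, D, E }  = { D, E } ∪ { B, C, E }
  — 18 sets.
Pass 3: 6 new —
  { A }  = ᶜ of { B, C, D, E }
  { A, C }  = ᶜ of { B, D, E }
  { B, C }  = ᶜ of { A, D, E }
  { B, E }  = { B } ∪ { E }
  { C, E }  = ᶜ of { A, B, D }
  { A, B, D, E }  = { D, E } ∪ { A, B, D }
  — 24 sets.
Pass 4: +7 →
  { C }  = ᶜ of { A, B, D, E }
  { A, B }  = { B } ∪ { A }
  { A, E }  = { E } ∪ { A }
  { A, B, E }  = { B, E } ∪ { A }
  { A, C, D }  = ᶜ of { B, E }
  { B, C, D }  = { B, C } ∪ { D }
  { C, D, E }  = { D, E } ∪ { C, E }
  — 31 sets.
Pass 5: +1 →
  { C, D }  = ᶜ of { A, B, E }
  — 32 sets.
After Pass 6 the family is unchanged; done.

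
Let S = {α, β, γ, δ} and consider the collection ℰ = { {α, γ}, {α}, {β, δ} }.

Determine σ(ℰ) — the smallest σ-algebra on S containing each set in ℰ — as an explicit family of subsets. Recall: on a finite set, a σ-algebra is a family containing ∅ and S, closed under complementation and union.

Seed the family with ℰ together with ∅ and S: { {}, {α}, {α, γ}, {β, δ}, S }.
Round 1 adds 2:
  {α, β, δ}  = {β, δ} ∪ {α}
  {β, γ, δ}  = S∖{α}
Round 2. New:
  {γ}  = S∖{α, β, δ}
Round 3: already closed under ᶜ and ∪.

σ(ℰ) = { {}, {α}, {γ}, {α, γ}, {β, δ}, {α, β, δ}, {β, γ, δ}, S }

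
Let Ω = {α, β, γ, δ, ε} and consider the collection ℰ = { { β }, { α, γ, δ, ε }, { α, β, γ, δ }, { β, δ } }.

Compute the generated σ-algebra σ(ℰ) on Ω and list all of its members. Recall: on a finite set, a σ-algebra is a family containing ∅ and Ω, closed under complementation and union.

Take S₀ = ℰ ∪ {∅, Ω} = { {  }, { β }, { β, δ }, { α, β, γ, δ }, { α, γ, δ, ε }, Ω }.
Pass 1 (2 new):
  { ε }  = ᶜ of { α, β, γ, δ }
  { α, γ, ε }  = ᶜ of { β, δ }
  (now 8)
Pass 2. New:
  { β, ε }  = { β } ∪ { ε }
  { β, δ, ε }  = { β, δ } ∪ { ε }
  { α, β, γ, ε }  = { α, γ, ε } ∪ { β }
  (now 11)
Pass 3. New:
  { δ }  = ᶜ of { α, β, γ, ε }
  { α, γ }  = ᶜ of { β, δ, ε }
  { α, γ, δ }  = ᶜ of { β, ε }
  (now 14)
Pass 4 adds 2:
  { δ, ε }  = { δ } ∪ { ε }
  { α, β, γ }  = { α, γ } ∪ { β }
  (now 16)
Pass 5: stable.

σ(ℰ) = { {  }, { β }, { δ }, { ε }, { α, γ }, { β, δ }, { β, ε }, { δ, ε }, { α, β, γ }, { α, γ, δ }, { α, γ, ε }, { β, δ, ε }, { α, β, γ, δ }, { α, β, γ, ε }, { α, γ, δ, ε }, Ω }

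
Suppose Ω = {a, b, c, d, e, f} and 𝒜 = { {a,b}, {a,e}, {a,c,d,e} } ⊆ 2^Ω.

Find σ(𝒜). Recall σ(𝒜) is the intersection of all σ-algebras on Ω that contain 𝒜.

Seed the family with 𝒜 together with ∅ and Ω: { {}, {a,b}, {a,e}, {a,c,d,e}, Ω }.
Round 1 (5 new):
  {b,f}  = {a,c,d,e}ᶜ
  {a,b,e}  = {a,b} ∪ {a,e}
  {b,c,d,f}  = {a,e}ᶜ
  {c,d,e,f}  = {a,b}ᶜ
  {a,b,c,d,e}  = {a,c,d,e} ∪ {a,b}
Round 2. New:
  {f}  = {a,b,c,d,e}ᶜ
  {a,b,f}  = {a,b} ∪ {b,f}
  {c,d,f}  = {a,b,e}ᶜ
  {a,b,e,f}  = {b,f} ∪ {a,b,e}
  {a,b,c,d,f}  = {a,b} ∪ {b,c,d,f}
  {a,c,d,e,f}  = {c,d,e,f} ∪ {a,c,d,e}
  {b,c,d,e,f}  = {c,d,e,f} ∪ {b,f}
Round 3 (6 new):
  {a}  = {b,c,d,e,f}ᶜ
  {b}  = {a,c,d,e,f}ᶜ
  {e}  = {a,b,c,d,f}ᶜ
  {c,d}  = {a,b,e,f}ᶜ
  {a,e,f}  = {a,e} ∪ {f}
  {c,d,e}  = {a,b,f}ᶜ
Round 4: +9 →
  {a,f}  = {f} ∪ {a}
  {b,e}  = {b} ∪ {e}
  {e,f}  = {f} ∪ {e}
  {a,c,d}  = {c,d} ∪ {a}
  {b,c,d}  = {a,e,f}ᶜ
  {b,e,f}  = {b,f} ∪ {e}
  {a,b,c,d}  = {c,d} ∪ {a,b}
  {a,c,d,f}  = {c,d,f} ∪ {a}
  {b,c,d,e}  = {c,d,e} ∪ {b}
Round 5: stable.

Hence σ(𝒜) has 32 members: { {}, {a}, {b}, {e}, {f}, {a,b}, {a,e}, {a,f}, {b,e}, {b,f}, {c,d}, {e,f}, {a,b,e}, {a,b,f}, {a,c,d}, {a,e,f}, {b,c,d}, {b,e,f}, {c,d,e}, {c,d,f}, {a,b,c,d}, {a,b,e,f}, {a,c,d,e}, {a,c,d,f}, {b,c,d,e}, {b,c,d,f}, {c,d,e,f}, {a,b,c,d,e}, {a,b,c,d,f}, {a,c,d,e,f}, {b,c,d,e,f}, Ω }.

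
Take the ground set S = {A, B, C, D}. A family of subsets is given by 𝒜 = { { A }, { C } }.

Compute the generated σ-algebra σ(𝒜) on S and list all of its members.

σ(𝒜) = { {}, { A }, { C }, { A, C }, { B, D }, { A, B, D }, { B, C, D }, S }

Check:
Start: 𝒜 ∪ {∅, S} = { {}, { A }, { C }, S }.
Pass 1 adds 3:
  { A, C }  = { C } ∪ { A }
  { A, B, D }  = { C }ᶜ
  { B, C, D }  = { A }ᶜ
Pass 2. New:
  { B, D }  = { A, C }ᶜ
Pass 3: already closed under ᶜ and ∪.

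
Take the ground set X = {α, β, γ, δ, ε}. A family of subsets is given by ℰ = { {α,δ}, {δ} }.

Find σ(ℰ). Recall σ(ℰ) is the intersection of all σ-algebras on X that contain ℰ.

Answer: σ(ℰ) = { {}, {α}, {δ}, {α,δ}, {β,γ,ε}, {α,β,γ,ε}, {β,γ,δ,ε}, X }

Check:
Initial family (4 sets): { {}, {δ}, {α,δ}, X }.
Step 1: 2 new —
  {β,γ,ε}  = {α,δ}ᶜ
  {α,β,γ,ε}  = {δ}ᶜ
Step 2 adds 1:
  {β,γ,δ,ε}  = {β,γ,ε} ∪ {δ}
Step 3 (1 new):
  {α}  = {β,γ,δ,ε}ᶜ
After Step 4 the family is unchanged; done.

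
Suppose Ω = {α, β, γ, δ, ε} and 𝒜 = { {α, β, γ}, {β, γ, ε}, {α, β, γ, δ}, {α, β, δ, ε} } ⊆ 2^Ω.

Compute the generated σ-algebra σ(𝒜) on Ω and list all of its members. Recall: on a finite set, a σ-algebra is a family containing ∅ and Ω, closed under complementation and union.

Seed the family with 𝒜 together with ∅ and Ω: { ∅, {α, β, γ}, {β, γ, ε}, {α, β, γ, δ}, {α, β, δ, ε}, Ω }.
Pass 1 (5 new):
  {γ}  = Ω∖{α, β, δ, ε}
  {ε}  = Ω∖{α, β, γ, δ}
  {α, δ}  = Ω∖{β, γ, ε}
  {δ, ε}  = Ω∖{α, β, γ}
  {α, β, γ, ε}  = {β, γ, ε} ∪ {α, β, γ}
  [11 total]
Pass 2: 6 new —
  {δ}  = Ω∖{α, β, γ, ε}
  {γ, ε}  = {ε} ∪ {γ}
  {α, γ, δ}  = {γ} ∪ {α, δ}
  {α, δ, ε}  = {ε} ∪ {α, δ}
  {γ, δ, ε}  = {δ, ε} ∪ {γ}
  {β, γ, δ, ε}  = {δ, ε} ∪ {β, γ, ε}
  [17 total]
Pass 3. New:
  {α}  = Ω∖{β, γ, δ, ε}
  {α, β}  = Ω∖{γ, δ, ε}
  {β, γ}  = Ω∖{α, δ, ε}
  {β, ε}  = Ω∖{α, γ, δ}
  {γ, δ}  = {γ} ∪ {δ}
  {α, β, δ}  = Ω∖{γ, ε}
  {α, γ, δ, ε}  = {δ, ε} ∪ {α, γ, δ}
  [24 total]
Pass 4: +7 →
  {β}  = Ω∖{α, γ, δ, ε}
  {α, γ}  = {γ} ∪ {α}
  {α, ε}  = {ε} ∪ {α}
  {α, β, ε}  = Ω∖{γ, δ}
  {α, γ, ε}  = {γ, ε} ∪ {α}
  {β, γ, δ}  = {γ, δ} ∪ {β, γ}
  {β, δ, ε}  = {β, ε} ∪ {δ, ε}
  [31 total]
Pass 5: 1 new —
  {β, δ}  = Ω∖{α, γ, ε}
  [32 total]
Pass 6 adds nothing — fixpoint reached.

Therefore σ(𝒜) = { ∅, {α}, {β}, {γ}, {δ}, {ε}, {α, β}, {α, γ}, {α, δ}, {α, ε}, {β, γ}, {β, δ}, {β, ε}, {γ, δ}, {γ, ε}, {δ, ε}, {α, β, γ}, {α, β, δ}, {α, β, ε}, {α, γ, δ}, {α, γ, ε}, {α, δ, ε}, {β, γ, δ}, {β, γ, ε}, {β, δ, ε}, {γ, δ, ε}, {α, β, γ, δ}, {α, β, γ, ε}, {α, β, δ, ε}, {α, γ, δ, ε}, {β, γ, δ, ε}, Ω } (|σ(𝒜)| = 32).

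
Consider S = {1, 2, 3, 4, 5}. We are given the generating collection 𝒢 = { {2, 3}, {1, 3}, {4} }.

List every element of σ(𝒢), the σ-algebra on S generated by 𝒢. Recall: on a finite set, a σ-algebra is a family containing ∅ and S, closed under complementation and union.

Answer: σ(𝒢) = { {}, {1}, {2}, {3}, {4}, {5}, {1, 2}, {1, 3}, {1, 4}, {1, 5}, {2, 3}, {2, 4}, {2, 5}, {3, 4}, {3, 5}, {4, 5}, {1, 2, 3}, {1, 2, 4}, {1, 2, 5}, {1, 3, 4}, {1, 3, 5}, {1, 4, 5}, {2, 3, 4}, {2, 3, 5}, {2, 4, 5}, {3, 4, 5}, {1, 2, 3, 4}, {1, 2, 3, 5}, {1, 2, 4, 5}, {1, 3, 4, 5}, {2, 3, 4, 5}, S }

Check:
Take S₀ = 𝒢 ∪ {∅, S} = { {}, {4}, {1, 3}, {2, 3}, S }.
Step 1. New:
  {1, 2, 3}  = {2, 3} ∪ {1, 3}
  {1, 3, 4}  = {1, 3} ∪ {4}
  {1, 4, 5}  = {2, 3}ᶜ
  {2, 3, 4}  = {2, 3} ∪ {4}
  {2, 4, 5}  = {1, 3}ᶜ
  {1, 2, 3, 5}  = {4}ᶜ
  [11 total]
Step 2. New:
  {1, 5}  = {2, 3, 4}ᶜ
  {2, 5}  = {1, 3, 4}ᶜ
  {4, 5}  = {1, 2, 3}ᶜ
  {1, 2, 3, 4}  = {1, 2, 3} ∪ {2, 3, 4}
  {1, 2, 4, 5}  = {1, 4, 5} ∪ {2, 4, 5}
  {1, 3, 4, 5}  = {1, 4, 5} ∪ {1, 3, 4}
  {2, 3, 4, 5}  = {2, 3, 4} ∪ {2, 4, 5}
  [18 total]
Step 3. New:
  {1}  = {2, 3, 4, 5}ᶜ
  {2}  = {1, 3, 4, 5}ᶜ
  {3}  = {1, 2, 4, 5}ᶜ
  {5}  = {1, 2, 3, 4}ᶜ
  {1, 2, 5}  = {2, 5} ∪ {1, 5}
  {1, 3, 5}  = {1, 3} ∪ {1, 5}
  {2, 3, 5}  = {2, 5} ∪ {2, 3}
  [25 total]
Step 4. New:
  {1, 2}  = {2} ∪ {1}
  {1, 4}  = {2, 3, 5}ᶜ
  {2, 4}  = {1, 3, 5}ᶜ
  {3, 4}  = {1, 2, 5}ᶜ
  {3, 5}  = {5} ∪ {3}
  {3, 4, 5}  = {4, 5} ∪ {3}
  [31 total]
Step 5: +1 →
  {1, 2, 4}  = {3, 5}ᶜ
  [32 total]
After Step 6 the family is unchanged; done.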